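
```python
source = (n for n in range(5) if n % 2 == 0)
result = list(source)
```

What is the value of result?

Step 1: Filter range(5) keeping only even values:
  n=0: even, included
  n=1: odd, excluded
  n=2: even, included
  n=3: odd, excluded
  n=4: even, included
Therefore result = [0, 2, 4].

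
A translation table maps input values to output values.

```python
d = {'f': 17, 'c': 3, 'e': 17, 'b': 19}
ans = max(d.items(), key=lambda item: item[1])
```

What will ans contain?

Step 1: Find item with maximum value:
  ('f', 17)
  ('c', 3)
  ('e', 17)
  ('b', 19)
Step 2: Maximum value is 19 at key 'b'.
Therefore ans = ('b', 19).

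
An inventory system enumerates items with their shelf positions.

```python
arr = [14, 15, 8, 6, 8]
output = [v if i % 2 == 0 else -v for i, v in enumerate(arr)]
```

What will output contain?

Step 1: For each (i, v), keep v if i is even, negate if odd:
  i=0 (even): keep 14
  i=1 (odd): negate to -15
  i=2 (even): keep 8
  i=3 (odd): negate to -6
  i=4 (even): keep 8
Therefore output = [14, -15, 8, -6, 8].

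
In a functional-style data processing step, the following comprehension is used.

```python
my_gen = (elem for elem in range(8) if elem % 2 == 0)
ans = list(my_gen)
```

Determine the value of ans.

Step 1: Filter range(8) keeping only even values:
  elem=0: even, included
  elem=1: odd, excluded
  elem=2: even, included
  elem=3: odd, excluded
  elem=4: even, included
  elem=5: odd, excluded
  elem=6: even, included
  elem=7: odd, excluded
Therefore ans = [0, 2, 4, 6].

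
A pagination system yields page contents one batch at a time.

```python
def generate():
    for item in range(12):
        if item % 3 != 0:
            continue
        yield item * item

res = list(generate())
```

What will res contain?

Step 1: Only yield item**2 when item is divisible by 3:
  item=0: 0 % 3 == 0, yield 0**2 = 0
  item=3: 3 % 3 == 0, yield 3**2 = 9
  item=6: 6 % 3 == 0, yield 6**2 = 36
  item=9: 9 % 3 == 0, yield 9**2 = 81
Therefore res = [0, 9, 36, 81].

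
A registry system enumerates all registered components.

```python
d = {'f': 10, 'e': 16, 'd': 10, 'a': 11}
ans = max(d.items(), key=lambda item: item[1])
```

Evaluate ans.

Step 1: Find item with maximum value:
  ('f', 10)
  ('e', 16)
  ('d', 10)
  ('a', 11)
Step 2: Maximum value is 16 at key 'e'.
Therefore ans = ('e', 16).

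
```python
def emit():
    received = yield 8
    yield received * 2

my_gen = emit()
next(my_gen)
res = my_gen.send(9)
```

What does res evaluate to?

Step 1: next(my_gen) advances to first yield, producing 8.
Step 2: send(9) resumes, received = 9.
Step 3: yield received * 2 = 9 * 2 = 18.
Therefore res = 18.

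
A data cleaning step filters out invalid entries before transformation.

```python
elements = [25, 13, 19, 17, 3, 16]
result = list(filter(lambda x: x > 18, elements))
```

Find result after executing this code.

Step 1: Filter elements > 18:
  25: kept
  13: removed
  19: kept
  17: removed
  3: removed
  16: removed
Therefore result = [25, 19].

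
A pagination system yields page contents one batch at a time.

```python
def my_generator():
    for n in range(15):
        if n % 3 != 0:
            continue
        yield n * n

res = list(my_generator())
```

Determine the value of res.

Step 1: Only yield n**2 when n is divisible by 3:
  n=0: 0 % 3 == 0, yield 0**2 = 0
  n=3: 3 % 3 == 0, yield 3**2 = 9
  n=6: 6 % 3 == 0, yield 6**2 = 36
  n=9: 9 % 3 == 0, yield 9**2 = 81
  n=12: 12 % 3 == 0, yield 12**2 = 144
Therefore res = [0, 9, 36, 81, 144].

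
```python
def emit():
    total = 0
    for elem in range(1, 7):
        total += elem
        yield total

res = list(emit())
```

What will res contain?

Step 1: Generator accumulates running sum:
  elem=1: total = 1, yield 1
  elem=2: total = 3, yield 3
  elem=3: total = 6, yield 6
  elem=4: total = 10, yield 10
  elem=5: total = 15, yield 15
  elem=6: total = 21, yield 21
Therefore res = [1, 3, 6, 10, 15, 21].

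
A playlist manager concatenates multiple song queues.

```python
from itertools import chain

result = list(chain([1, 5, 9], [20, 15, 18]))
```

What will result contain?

Step 1: chain() concatenates iterables: [1, 5, 9] + [20, 15, 18].
Therefore result = [1, 5, 9, 20, 15, 18].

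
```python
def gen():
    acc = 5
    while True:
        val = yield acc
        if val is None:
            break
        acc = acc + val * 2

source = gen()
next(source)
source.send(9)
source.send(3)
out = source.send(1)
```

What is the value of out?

Step 1: next() -> yield acc=5.
Step 2: send(9) -> val=9, acc = 5 + 9*2 = 23, yield 23.
Step 3: send(3) -> val=3, acc = 23 + 3*2 = 29, yield 29.
Step 4: send(1) -> val=1, acc = 29 + 1*2 = 31, yield 31.
Therefore out = 31.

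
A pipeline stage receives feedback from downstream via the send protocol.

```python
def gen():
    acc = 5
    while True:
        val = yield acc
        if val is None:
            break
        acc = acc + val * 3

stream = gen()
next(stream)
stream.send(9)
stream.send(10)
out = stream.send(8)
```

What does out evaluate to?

Step 1: next() -> yield acc=5.
Step 2: send(9) -> val=9, acc = 5 + 9*3 = 32, yield 32.
Step 3: send(10) -> val=10, acc = 32 + 10*3 = 62, yield 62.
Step 4: send(8) -> val=8, acc = 62 + 8*3 = 86, yield 86.
Therefore out = 86.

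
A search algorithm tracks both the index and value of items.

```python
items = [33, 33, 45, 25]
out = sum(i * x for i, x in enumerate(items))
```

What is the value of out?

Step 1: Compute i * x for each (i, x) in enumerate([33, 33, 45, 25]):
  i=0, x=33: 0*33 = 0
  i=1, x=33: 1*33 = 33
  i=2, x=45: 2*45 = 90
  i=3, x=25: 3*25 = 75
Step 2: sum = 0 + 33 + 90 + 75 = 198.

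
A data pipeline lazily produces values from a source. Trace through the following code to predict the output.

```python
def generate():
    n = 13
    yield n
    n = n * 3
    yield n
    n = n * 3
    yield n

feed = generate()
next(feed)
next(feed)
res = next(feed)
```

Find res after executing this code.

Step 1: Trace through generator execution:
  Yield 1: n starts at 13, yield 13
  Yield 2: n = 13 * 3 = 39, yield 39
  Yield 3: n = 39 * 3 = 117, yield 117
Step 2: First next() gets 13, second next() gets the second value, third next() yields 117.
Therefore res = 117.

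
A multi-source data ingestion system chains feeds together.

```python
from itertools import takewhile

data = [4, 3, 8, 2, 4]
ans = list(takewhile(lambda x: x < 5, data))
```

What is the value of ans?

Step 1: takewhile stops at first element >= 5:
  4 < 5: take
  3 < 5: take
  8 >= 5: stop
Therefore ans = [4, 3].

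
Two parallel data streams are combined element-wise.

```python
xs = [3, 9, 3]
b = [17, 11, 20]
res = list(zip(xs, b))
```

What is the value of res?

Step 1: zip pairs elements at same index:
  Index 0: (3, 17)
  Index 1: (9, 11)
  Index 2: (3, 20)
Therefore res = [(3, 17), (9, 11), (3, 20)].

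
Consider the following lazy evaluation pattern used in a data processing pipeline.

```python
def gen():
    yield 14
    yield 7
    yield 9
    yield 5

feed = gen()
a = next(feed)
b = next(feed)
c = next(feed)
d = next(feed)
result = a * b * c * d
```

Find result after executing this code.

Step 1: Create generator and consume all values:
  a = next(feed) = 14
  b = next(feed) = 7
  c = next(feed) = 9
  d = next(feed) = 5
Step 2: result = 14 * 7 * 9 * 5 = 4410.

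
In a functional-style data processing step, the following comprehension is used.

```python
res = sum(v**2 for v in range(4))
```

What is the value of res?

Step 1: Compute v**2 for each v in range(4):
  v=0: 0**2 = 0
  v=1: 1**2 = 1
  v=2: 2**2 = 4
  v=3: 3**2 = 9
Step 2: sum = 0 + 1 + 4 + 9 = 14.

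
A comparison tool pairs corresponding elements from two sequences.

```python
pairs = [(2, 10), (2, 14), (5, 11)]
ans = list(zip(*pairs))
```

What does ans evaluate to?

Step 1: zip(*pairs) transposes: unzips [(2, 10), (2, 14), (5, 11)] into separate sequences.
Step 2: First elements: (2, 2, 5), second elements: (10, 14, 11).
Therefore ans = [(2, 2, 5), (10, 14, 11)].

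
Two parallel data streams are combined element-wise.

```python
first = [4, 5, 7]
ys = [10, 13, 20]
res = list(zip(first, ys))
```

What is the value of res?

Step 1: zip pairs elements at same index:
  Index 0: (4, 10)
  Index 1: (5, 13)
  Index 2: (7, 20)
Therefore res = [(4, 10), (5, 13), (7, 20)].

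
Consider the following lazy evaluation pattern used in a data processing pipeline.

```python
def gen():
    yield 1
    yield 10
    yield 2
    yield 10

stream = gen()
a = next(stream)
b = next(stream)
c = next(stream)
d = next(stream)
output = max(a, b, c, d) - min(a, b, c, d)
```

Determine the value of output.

Step 1: Create generator and consume all values:
  a = next(stream) = 1
  b = next(stream) = 10
  c = next(stream) = 2
  d = next(stream) = 10
Step 2: max = 10, min = 1, output = 10 - 1 = 9.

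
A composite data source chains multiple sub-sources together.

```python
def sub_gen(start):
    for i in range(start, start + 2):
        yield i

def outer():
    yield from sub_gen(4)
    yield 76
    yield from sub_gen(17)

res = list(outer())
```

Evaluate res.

Step 1: outer() delegates to sub_gen(4):
  yield 4
  yield 5
Step 2: yield 76
Step 3: Delegates to sub_gen(17):
  yield 17
  yield 18
Therefore res = [4, 5, 76, 17, 18].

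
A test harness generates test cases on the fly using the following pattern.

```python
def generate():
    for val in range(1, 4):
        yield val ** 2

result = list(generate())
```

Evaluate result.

Step 1: For each val in range(1, 4), yield val**2:
  val=1: yield 1**2 = 1
  val=2: yield 2**2 = 4
  val=3: yield 3**2 = 9
Therefore result = [1, 4, 9].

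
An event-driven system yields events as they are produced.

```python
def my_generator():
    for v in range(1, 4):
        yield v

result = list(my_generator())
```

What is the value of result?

Step 1: The generator yields each value from range(1, 4).
Step 2: list() consumes all yields: [1, 2, 3].
Therefore result = [1, 2, 3].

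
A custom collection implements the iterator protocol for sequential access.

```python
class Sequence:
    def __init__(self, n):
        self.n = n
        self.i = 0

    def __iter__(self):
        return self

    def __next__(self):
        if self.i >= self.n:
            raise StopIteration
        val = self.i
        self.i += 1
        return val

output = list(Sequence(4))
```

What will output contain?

Step 1: Sequence(4) creates an iterator counting 0 to 3.
Step 2: list() consumes all values: [0, 1, 2, 3].
Therefore output = [0, 1, 2, 3].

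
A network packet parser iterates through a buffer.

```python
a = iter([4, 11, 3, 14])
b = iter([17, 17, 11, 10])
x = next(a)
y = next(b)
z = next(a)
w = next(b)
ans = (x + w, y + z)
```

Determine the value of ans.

Step 1: a iterates [4, 11, 3, 14], b iterates [17, 17, 11, 10].
Step 2: x = next(a) = 4, y = next(b) = 17.
Step 3: z = next(a) = 11, w = next(b) = 17.
Step 4: ans = (4 + 17, 17 + 11) = (21, 28).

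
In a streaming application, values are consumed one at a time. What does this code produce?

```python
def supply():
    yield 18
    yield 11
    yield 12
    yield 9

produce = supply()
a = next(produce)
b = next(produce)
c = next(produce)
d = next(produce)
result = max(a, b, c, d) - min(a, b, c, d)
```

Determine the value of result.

Step 1: Create generator and consume all values:
  a = next(produce) = 18
  b = next(produce) = 11
  c = next(produce) = 12
  d = next(produce) = 9
Step 2: max = 18, min = 9, result = 18 - 9 = 9.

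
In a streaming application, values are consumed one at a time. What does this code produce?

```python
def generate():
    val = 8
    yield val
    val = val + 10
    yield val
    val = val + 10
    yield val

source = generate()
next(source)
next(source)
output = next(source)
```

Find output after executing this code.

Step 1: Trace through generator execution:
  Yield 1: val starts at 8, yield 8
  Yield 2: val = 8 + 10 = 18, yield 18
  Yield 3: val = 18 + 10 = 28, yield 28
Step 2: First next() gets 8, second next() gets the second value, third next() yields 28.
Therefore output = 28.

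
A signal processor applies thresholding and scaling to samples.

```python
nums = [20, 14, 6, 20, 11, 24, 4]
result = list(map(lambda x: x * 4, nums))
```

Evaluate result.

Step 1: Apply lambda x: x * 4 to each element:
  20 -> 80
  14 -> 56
  6 -> 24
  20 -> 80
  11 -> 44
  24 -> 96
  4 -> 16
Therefore result = [80, 56, 24, 80, 44, 96, 16].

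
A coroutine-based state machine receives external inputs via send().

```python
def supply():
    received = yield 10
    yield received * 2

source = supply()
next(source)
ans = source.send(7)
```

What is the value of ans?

Step 1: next(source) advances to first yield, producing 10.
Step 2: send(7) resumes, received = 7.
Step 3: yield received * 2 = 7 * 2 = 14.
Therefore ans = 14.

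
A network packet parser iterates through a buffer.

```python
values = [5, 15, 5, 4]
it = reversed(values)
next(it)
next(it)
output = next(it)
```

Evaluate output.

Step 1: reversed([5, 15, 5, 4]) gives iterator: [4, 5, 15, 5].
Step 2: First next() = 4, second next() = 5.
Step 3: Third next() = 15.
Therefore output = 15.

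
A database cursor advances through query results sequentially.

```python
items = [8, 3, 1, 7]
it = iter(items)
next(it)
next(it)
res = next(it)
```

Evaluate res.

Step 1: Create iterator over [8, 3, 1, 7].
Step 2: next() consumes 8.
Step 3: next() consumes 3.
Step 4: next() returns 1.
Therefore res = 1.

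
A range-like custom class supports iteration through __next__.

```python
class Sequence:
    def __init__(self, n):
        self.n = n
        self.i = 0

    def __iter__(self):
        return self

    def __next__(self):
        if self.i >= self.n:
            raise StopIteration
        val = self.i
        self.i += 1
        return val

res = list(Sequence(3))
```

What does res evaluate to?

Step 1: Sequence(3) creates an iterator counting 0 to 2.
Step 2: list() consumes all values: [0, 1, 2].
Therefore res = [0, 1, 2].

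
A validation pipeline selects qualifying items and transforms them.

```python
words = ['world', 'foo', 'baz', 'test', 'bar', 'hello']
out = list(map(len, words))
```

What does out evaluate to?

Step 1: Map len() to each word:
  'world' -> 5
  'foo' -> 3
  'baz' -> 3
  'test' -> 4
  'bar' -> 3
  'hello' -> 5
Therefore out = [5, 3, 3, 4, 3, 5].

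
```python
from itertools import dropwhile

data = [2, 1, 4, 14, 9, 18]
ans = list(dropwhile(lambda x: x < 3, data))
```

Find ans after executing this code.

Step 1: dropwhile drops elements while < 3:
  2 < 3: dropped
  1 < 3: dropped
  4: kept (dropping stopped)
Step 2: Remaining elements kept regardless of condition.
Therefore ans = [4, 14, 9, 18].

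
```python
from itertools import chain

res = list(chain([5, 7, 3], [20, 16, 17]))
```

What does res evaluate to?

Step 1: chain() concatenates iterables: [5, 7, 3] + [20, 16, 17].
Therefore res = [5, 7, 3, 20, 16, 17].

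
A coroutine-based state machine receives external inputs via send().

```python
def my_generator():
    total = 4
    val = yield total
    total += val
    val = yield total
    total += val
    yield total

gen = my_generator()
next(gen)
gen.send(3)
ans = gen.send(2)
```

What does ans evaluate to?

Step 1: next() -> yield total=4.
Step 2: send(3) -> val=3, total = 4+3 = 7, yield 7.
Step 3: send(2) -> val=2, total = 7+2 = 9, yield 9.
Therefore ans = 9.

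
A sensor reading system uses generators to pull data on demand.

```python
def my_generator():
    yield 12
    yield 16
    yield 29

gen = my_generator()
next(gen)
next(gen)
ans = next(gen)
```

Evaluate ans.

Step 1: my_generator() creates a generator.
Step 2: next(gen) yields 12 (consumed and discarded).
Step 3: next(gen) yields 16 (consumed and discarded).
Step 4: next(gen) yields 29, assigned to ans.
Therefore ans = 29.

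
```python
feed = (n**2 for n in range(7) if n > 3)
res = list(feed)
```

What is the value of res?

Step 1: For range(7), keep n > 3, then square:
  n=0: 0 <= 3, excluded
  n=1: 1 <= 3, excluded
  n=2: 2 <= 3, excluded
  n=3: 3 <= 3, excluded
  n=4: 4 > 3, yield 4**2 = 16
  n=5: 5 > 3, yield 5**2 = 25
  n=6: 6 > 3, yield 6**2 = 36
Therefore res = [16, 25, 36].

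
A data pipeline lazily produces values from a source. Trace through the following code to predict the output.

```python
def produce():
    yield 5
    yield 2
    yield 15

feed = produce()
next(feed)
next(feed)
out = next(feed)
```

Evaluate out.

Step 1: produce() creates a generator.
Step 2: next(feed) yields 5 (consumed and discarded).
Step 3: next(feed) yields 2 (consumed and discarded).
Step 4: next(feed) yields 15, assigned to out.
Therefore out = 15.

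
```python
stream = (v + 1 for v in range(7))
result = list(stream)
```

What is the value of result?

Step 1: For each v in range(7), compute v+1:
  v=0: 0+1 = 1
  v=1: 1+1 = 2
  v=2: 2+1 = 3
  v=3: 3+1 = 4
  v=4: 4+1 = 5
  v=5: 5+1 = 6
  v=6: 6+1 = 7
Therefore result = [1, 2, 3, 4, 5, 6, 7].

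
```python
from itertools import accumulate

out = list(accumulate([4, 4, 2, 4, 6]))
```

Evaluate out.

Step 1: accumulate computes running sums:
  + 4 = 4
  + 4 = 8
  + 2 = 10
  + 4 = 14
  + 6 = 20
Therefore out = [4, 8, 10, 14, 20].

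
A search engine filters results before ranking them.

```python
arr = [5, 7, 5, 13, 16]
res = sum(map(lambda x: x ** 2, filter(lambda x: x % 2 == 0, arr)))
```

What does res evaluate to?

Step 1: Filter even numbers from [5, 7, 5, 13, 16]: [16]
Step 2: Square each: [256]
Step 3: Sum = 256.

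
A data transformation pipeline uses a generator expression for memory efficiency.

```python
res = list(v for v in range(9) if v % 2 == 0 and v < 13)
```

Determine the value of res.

Step 1: Filter range(9) where v % 2 == 0 and v < 13:
  v=0: both conditions met, included
  v=1: excluded (1 % 2 != 0)
  v=2: both conditions met, included
  v=3: excluded (3 % 2 != 0)
  v=4: both conditions met, included
  v=5: excluded (5 % 2 != 0)
  v=6: both conditions met, included
  v=7: excluded (7 % 2 != 0)
  v=8: both conditions met, included
Therefore res = [0, 2, 4, 6, 8].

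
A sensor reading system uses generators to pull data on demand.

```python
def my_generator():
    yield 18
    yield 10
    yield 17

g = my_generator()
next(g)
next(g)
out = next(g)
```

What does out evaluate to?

Step 1: my_generator() creates a generator.
Step 2: next(g) yields 18 (consumed and discarded).
Step 3: next(g) yields 10 (consumed and discarded).
Step 4: next(g) yields 17, assigned to out.
Therefore out = 17.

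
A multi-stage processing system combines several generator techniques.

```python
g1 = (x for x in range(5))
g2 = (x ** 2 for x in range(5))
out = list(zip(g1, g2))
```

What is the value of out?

Step 1: g1 produces [0, 1, 2, 3, 4].
Step 2: g2 produces [0, 1, 4, 9, 16].
Step 3: zip pairs them: [(0, 0), (1, 1), (2, 4), (3, 9), (4, 16)].
Therefore out = [(0, 0), (1, 1), (2, 4), (3, 9), (4, 16)].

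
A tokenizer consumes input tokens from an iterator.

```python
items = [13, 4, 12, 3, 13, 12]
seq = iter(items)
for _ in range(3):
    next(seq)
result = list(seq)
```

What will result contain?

Step 1: Create iterator over [13, 4, 12, 3, 13, 12].
Step 2: Advance 3 positions (consuming [13, 4, 12]).
Step 3: list() collects remaining elements: [3, 13, 12].
Therefore result = [3, 13, 12].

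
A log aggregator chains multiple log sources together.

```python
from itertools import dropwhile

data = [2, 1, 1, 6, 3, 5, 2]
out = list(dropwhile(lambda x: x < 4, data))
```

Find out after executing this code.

Step 1: dropwhile drops elements while < 4:
  2 < 4: dropped
  1 < 4: dropped
  1 < 4: dropped
  6: kept (dropping stopped)
Step 2: Remaining elements kept regardless of condition.
Therefore out = [6, 3, 5, 2].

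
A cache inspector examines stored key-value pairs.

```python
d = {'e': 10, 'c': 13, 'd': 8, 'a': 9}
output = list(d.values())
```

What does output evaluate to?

Step 1: d.values() returns the dictionary values in insertion order.
Therefore output = [10, 13, 8, 9].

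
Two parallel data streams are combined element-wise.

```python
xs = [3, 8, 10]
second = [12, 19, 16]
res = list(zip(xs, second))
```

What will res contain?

Step 1: zip pairs elements at same index:
  Index 0: (3, 12)
  Index 1: (8, 19)
  Index 2: (10, 16)
Therefore res = [(3, 12), (8, 19), (10, 16)].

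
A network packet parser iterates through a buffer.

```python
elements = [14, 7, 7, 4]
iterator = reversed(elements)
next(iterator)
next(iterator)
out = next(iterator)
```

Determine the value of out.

Step 1: reversed([14, 7, 7, 4]) gives iterator: [4, 7, 7, 14].
Step 2: First next() = 4, second next() = 7.
Step 3: Third next() = 7.
Therefore out = 7.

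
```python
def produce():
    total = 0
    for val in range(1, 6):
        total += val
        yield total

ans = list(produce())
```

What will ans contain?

Step 1: Generator accumulates running sum:
  val=1: total = 1, yield 1
  val=2: total = 3, yield 3
  val=3: total = 6, yield 6
  val=4: total = 10, yield 10
  val=5: total = 15, yield 15
Therefore ans = [1, 3, 6, 10, 15].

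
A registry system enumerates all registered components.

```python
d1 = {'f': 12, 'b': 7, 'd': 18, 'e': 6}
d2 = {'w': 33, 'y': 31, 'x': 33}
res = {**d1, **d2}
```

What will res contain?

Step 1: Merge d1 and d2 (d2 values override on key conflicts).
Step 2: d1 has keys ['f', 'b', 'd', 'e'], d2 has keys ['w', 'y', 'x'].
Therefore res = {'f': 12, 'b': 7, 'd': 18, 'e': 6, 'w': 33, 'y': 31, 'x': 33}.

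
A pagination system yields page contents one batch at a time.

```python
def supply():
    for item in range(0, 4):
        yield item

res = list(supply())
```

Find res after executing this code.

Step 1: The generator yields each value from range(0, 4).
Step 2: list() consumes all yields: [0, 1, 2, 3].
Therefore res = [0, 1, 2, 3].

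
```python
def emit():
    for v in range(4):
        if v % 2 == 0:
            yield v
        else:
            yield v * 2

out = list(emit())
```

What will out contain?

Step 1: For each v in range(4), yield v if even, else v*2:
  v=0 (even): yield 0
  v=1 (odd): yield 1*2 = 2
  v=2 (even): yield 2
  v=3 (odd): yield 3*2 = 6
Therefore out = [0, 2, 2, 6].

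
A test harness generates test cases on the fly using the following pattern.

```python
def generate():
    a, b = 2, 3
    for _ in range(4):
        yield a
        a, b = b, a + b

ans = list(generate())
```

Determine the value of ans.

Step 1: Fibonacci-like sequence starting with a=2, b=3:
  Iteration 1: yield a=2, then a,b = 3,5
  Iteration 2: yield a=3, then a,b = 5,8
  Iteration 3: yield a=5, then a,b = 8,13
  Iteration 4: yield a=8, then a,b = 13,21
Therefore ans = [2, 3, 5, 8].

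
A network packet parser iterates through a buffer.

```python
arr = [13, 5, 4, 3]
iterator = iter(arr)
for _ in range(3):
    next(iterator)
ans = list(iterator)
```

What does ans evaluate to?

Step 1: Create iterator over [13, 5, 4, 3].
Step 2: Advance 3 positions (consuming [13, 5, 4]).
Step 3: list() collects remaining elements: [3].
Therefore ans = [3].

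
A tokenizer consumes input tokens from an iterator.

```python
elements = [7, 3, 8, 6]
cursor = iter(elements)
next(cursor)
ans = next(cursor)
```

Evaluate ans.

Step 1: Create iterator over [7, 3, 8, 6].
Step 2: next() consumes 7.
Step 3: next() returns 3.
Therefore ans = 3.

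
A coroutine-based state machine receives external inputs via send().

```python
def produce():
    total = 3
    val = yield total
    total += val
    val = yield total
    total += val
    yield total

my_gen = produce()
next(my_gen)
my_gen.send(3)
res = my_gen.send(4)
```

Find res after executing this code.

Step 1: next() -> yield total=3.
Step 2: send(3) -> val=3, total = 3+3 = 6, yield 6.
Step 3: send(4) -> val=4, total = 6+4 = 10, yield 10.
Therefore res = 10.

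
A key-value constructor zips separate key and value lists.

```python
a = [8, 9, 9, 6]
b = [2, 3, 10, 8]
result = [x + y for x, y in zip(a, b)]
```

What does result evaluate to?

Step 1: Add corresponding elements:
  8 + 2 = 10
  9 + 3 = 12
  9 + 10 = 19
  6 + 8 = 14
Therefore result = [10, 12, 19, 14].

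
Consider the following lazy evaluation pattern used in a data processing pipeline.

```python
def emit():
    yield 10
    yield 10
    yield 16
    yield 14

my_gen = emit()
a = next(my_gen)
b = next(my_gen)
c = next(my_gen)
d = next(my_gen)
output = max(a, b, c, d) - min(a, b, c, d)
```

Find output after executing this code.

Step 1: Create generator and consume all values:
  a = next(my_gen) = 10
  b = next(my_gen) = 10
  c = next(my_gen) = 16
  d = next(my_gen) = 14
Step 2: max = 16, min = 10, output = 16 - 10 = 6.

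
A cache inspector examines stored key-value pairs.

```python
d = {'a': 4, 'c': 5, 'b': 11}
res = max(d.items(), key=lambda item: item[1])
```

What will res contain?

Step 1: Find item with maximum value:
  ('a', 4)
  ('c', 5)
  ('b', 11)
Step 2: Maximum value is 11 at key 'b'.
Therefore res = ('b', 11).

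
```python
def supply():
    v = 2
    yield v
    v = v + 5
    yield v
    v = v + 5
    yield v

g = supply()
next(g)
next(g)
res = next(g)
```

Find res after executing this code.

Step 1: Trace through generator execution:
  Yield 1: v starts at 2, yield 2
  Yield 2: v = 2 + 5 = 7, yield 7
  Yield 3: v = 7 + 5 = 12, yield 12
Step 2: First next() gets 2, second next() gets the second value, third next() yields 12.
Therefore res = 12.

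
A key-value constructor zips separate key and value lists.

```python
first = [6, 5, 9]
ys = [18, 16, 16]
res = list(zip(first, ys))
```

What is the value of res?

Step 1: zip pairs elements at same index:
  Index 0: (6, 18)
  Index 1: (5, 16)
  Index 2: (9, 16)
Therefore res = [(6, 18), (5, 16), (9, 16)].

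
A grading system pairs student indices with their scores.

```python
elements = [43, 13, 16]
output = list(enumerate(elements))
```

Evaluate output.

Step 1: enumerate pairs each element with its index:
  (0, 43)
  (1, 13)
  (2, 16)
Therefore output = [(0, 43), (1, 13), (2, 16)].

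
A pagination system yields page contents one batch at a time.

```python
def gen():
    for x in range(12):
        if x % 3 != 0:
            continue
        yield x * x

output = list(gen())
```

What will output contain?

Step 1: Only yield x**2 when x is divisible by 3:
  x=0: 0 % 3 == 0, yield 0**2 = 0
  x=3: 3 % 3 == 0, yield 3**2 = 9
  x=6: 6 % 3 == 0, yield 6**2 = 36
  x=9: 9 % 3 == 0, yield 9**2 = 81
Therefore output = [0, 9, 36, 81].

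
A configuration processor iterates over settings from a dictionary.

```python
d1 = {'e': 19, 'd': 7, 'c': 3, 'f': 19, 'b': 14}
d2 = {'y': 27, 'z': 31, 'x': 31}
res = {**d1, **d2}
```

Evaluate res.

Step 1: Merge d1 and d2 (d2 values override on key conflicts).
Step 2: d1 has keys ['e', 'd', 'c', 'f', 'b'], d2 has keys ['y', 'z', 'x'].
Therefore res = {'e': 19, 'd': 7, 'c': 3, 'f': 19, 'b': 14, 'y': 27, 'z': 31, 'x': 31}.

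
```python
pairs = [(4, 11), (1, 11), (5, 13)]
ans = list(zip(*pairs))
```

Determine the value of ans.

Step 1: zip(*pairs) transposes: unzips [(4, 11), (1, 11), (5, 13)] into separate sequences.
Step 2: First elements: (4, 1, 5), second elements: (11, 11, 13).
Therefore ans = [(4, 1, 5), (11, 11, 13)].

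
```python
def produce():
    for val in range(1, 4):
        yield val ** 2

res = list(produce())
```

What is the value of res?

Step 1: For each val in range(1, 4), yield val**2:
  val=1: yield 1**2 = 1
  val=2: yield 2**2 = 4
  val=3: yield 3**2 = 9
Therefore res = [1, 4, 9].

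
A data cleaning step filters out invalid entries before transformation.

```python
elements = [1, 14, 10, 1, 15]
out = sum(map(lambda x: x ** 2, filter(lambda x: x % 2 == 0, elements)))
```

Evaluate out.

Step 1: Filter even numbers from [1, 14, 10, 1, 15]: [14, 10]
Step 2: Square each: [196, 100]
Step 3: Sum = 296.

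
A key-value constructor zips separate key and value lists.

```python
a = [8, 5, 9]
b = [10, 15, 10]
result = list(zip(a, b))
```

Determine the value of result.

Step 1: zip pairs elements at same index:
  Index 0: (8, 10)
  Index 1: (5, 15)
  Index 2: (9, 10)
Therefore result = [(8, 10), (5, 15), (9, 10)].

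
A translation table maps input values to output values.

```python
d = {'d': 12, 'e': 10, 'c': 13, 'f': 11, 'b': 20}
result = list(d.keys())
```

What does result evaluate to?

Step 1: d.keys() returns the dictionary keys in insertion order.
Therefore result = ['d', 'e', 'c', 'f', 'b'].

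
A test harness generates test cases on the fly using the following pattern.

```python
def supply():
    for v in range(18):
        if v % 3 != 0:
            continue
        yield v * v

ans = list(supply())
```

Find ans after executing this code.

Step 1: Only yield v**2 when v is divisible by 3:
  v=0: 0 % 3 == 0, yield 0**2 = 0
  v=3: 3 % 3 == 0, yield 3**2 = 9
  v=6: 6 % 3 == 0, yield 6**2 = 36
  v=9: 9 % 3 == 0, yield 9**2 = 81
  v=12: 12 % 3 == 0, yield 12**2 = 144
  v=15: 15 % 3 == 0, yield 15**2 = 225
Therefore ans = [0, 9, 36, 81, 144, 225].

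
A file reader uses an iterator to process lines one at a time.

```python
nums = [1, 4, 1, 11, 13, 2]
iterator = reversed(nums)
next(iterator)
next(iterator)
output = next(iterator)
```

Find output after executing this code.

Step 1: reversed([1, 4, 1, 11, 13, 2]) gives iterator: [2, 13, 11, 1, 4, 1].
Step 2: First next() = 2, second next() = 13.
Step 3: Third next() = 11.
Therefore output = 11.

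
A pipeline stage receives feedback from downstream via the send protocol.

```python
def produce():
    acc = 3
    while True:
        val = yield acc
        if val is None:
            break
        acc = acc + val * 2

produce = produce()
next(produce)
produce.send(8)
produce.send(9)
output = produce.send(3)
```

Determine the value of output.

Step 1: next() -> yield acc=3.
Step 2: send(8) -> val=8, acc = 3 + 8*2 = 19, yield 19.
Step 3: send(9) -> val=9, acc = 19 + 9*2 = 37, yield 37.
Step 4: send(3) -> val=3, acc = 37 + 3*2 = 43, yield 43.
Therefore output = 43.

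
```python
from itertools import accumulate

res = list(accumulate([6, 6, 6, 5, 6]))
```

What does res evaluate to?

Step 1: accumulate computes running sums:
  + 6 = 6
  + 6 = 12
  + 6 = 18
  + 5 = 23
  + 6 = 29
Therefore res = [6, 12, 18, 23, 29].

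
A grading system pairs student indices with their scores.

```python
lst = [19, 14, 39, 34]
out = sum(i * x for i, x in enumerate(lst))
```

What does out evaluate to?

Step 1: Compute i * x for each (i, x) in enumerate([19, 14, 39, 34]):
  i=0, x=19: 0*19 = 0
  i=1, x=14: 1*14 = 14
  i=2, x=39: 2*39 = 78
  i=3, x=34: 3*34 = 102
Step 2: sum = 0 + 14 + 78 + 102 = 194.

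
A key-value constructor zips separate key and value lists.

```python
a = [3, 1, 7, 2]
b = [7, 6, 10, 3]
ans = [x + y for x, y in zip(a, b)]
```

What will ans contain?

Step 1: Add corresponding elements:
  3 + 7 = 10
  1 + 6 = 7
  7 + 10 = 17
  2 + 3 = 5
Therefore ans = [10, 7, 17, 5].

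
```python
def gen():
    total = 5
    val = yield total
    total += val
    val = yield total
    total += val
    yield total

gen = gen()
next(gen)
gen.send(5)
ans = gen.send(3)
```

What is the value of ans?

Step 1: next() -> yield total=5.
Step 2: send(5) -> val=5, total = 5+5 = 10, yield 10.
Step 3: send(3) -> val=3, total = 10+3 = 13, yield 13.
Therefore ans = 13.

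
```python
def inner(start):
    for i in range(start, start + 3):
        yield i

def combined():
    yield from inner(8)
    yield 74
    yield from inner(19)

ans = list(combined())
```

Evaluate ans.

Step 1: combined() delegates to inner(8):
  yield 8
  yield 9
  yield 10
Step 2: yield 74
Step 3: Delegates to inner(19):
  yield 19
  yield 20
  yield 21
Therefore ans = [8, 9, 10, 74, 19, 20, 21].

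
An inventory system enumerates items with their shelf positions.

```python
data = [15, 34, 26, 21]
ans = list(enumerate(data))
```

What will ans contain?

Step 1: enumerate pairs each element with its index:
  (0, 15)
  (1, 34)
  (2, 26)
  (3, 21)
Therefore ans = [(0, 15), (1, 34), (2, 26), (3, 21)].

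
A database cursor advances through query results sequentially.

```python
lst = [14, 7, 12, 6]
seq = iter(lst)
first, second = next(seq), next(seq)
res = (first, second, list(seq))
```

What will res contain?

Step 1: Create iterator over [14, 7, 12, 6].
Step 2: first = 14, second = 7.
Step 3: Remaining elements: [12, 6].
Therefore res = (14, 7, [12, 6]).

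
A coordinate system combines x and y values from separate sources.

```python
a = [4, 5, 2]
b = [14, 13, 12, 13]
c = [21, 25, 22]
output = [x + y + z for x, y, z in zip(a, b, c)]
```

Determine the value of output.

Step 1: zip three lists (truncates to shortest, len=3):
  4 + 14 + 21 = 39
  5 + 13 + 25 = 43
  2 + 12 + 22 = 36
Therefore output = [39, 43, 36].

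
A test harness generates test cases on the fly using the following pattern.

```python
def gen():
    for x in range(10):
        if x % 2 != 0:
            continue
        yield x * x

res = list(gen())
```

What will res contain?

Step 1: Only yield x**2 when x is divisible by 2:
  x=0: 0 % 2 == 0, yield 0**2 = 0
  x=2: 2 % 2 == 0, yield 2**2 = 4
  x=4: 4 % 2 == 0, yield 4**2 = 16
  x=6: 6 % 2 == 0, yield 6**2 = 36
  x=8: 8 % 2 == 0, yield 8**2 = 64
Therefore res = [0, 4, 16, 36, 64].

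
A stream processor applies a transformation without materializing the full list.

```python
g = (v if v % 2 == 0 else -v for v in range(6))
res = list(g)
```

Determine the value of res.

Step 1: For each v in range(6), yield v if even, else -v:
  v=0: even, yield 0
  v=1: odd, yield -1
  v=2: even, yield 2
  v=3: odd, yield -3
  v=4: even, yield 4
  v=5: odd, yield -5
Therefore res = [0, -1, 2, -3, 4, -5].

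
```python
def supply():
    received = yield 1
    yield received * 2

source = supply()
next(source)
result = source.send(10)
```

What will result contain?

Step 1: next(source) advances to first yield, producing 1.
Step 2: send(10) resumes, received = 10.
Step 3: yield received * 2 = 10 * 2 = 20.
Therefore result = 20.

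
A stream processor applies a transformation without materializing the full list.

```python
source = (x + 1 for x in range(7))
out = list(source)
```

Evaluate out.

Step 1: For each x in range(7), compute x+1:
  x=0: 0+1 = 1
  x=1: 1+1 = 2
  x=2: 2+1 = 3
  x=3: 3+1 = 4
  x=4: 4+1 = 5
  x=5: 5+1 = 6
  x=6: 6+1 = 7
Therefore out = [1, 2, 3, 4, 5, 6, 7].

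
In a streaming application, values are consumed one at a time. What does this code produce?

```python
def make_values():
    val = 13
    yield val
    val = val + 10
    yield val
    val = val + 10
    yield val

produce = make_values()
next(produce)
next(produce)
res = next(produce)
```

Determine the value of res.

Step 1: Trace through generator execution:
  Yield 1: val starts at 13, yield 13
  Yield 2: val = 13 + 10 = 23, yield 23
  Yield 3: val = 23 + 10 = 33, yield 33
Step 2: First next() gets 13, second next() gets the second value, third next() yields 33.
Therefore res = 33.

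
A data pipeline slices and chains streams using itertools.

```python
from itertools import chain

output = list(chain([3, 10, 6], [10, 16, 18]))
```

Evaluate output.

Step 1: chain() concatenates iterables: [3, 10, 6] + [10, 16, 18].
Therefore output = [3, 10, 6, 10, 16, 18].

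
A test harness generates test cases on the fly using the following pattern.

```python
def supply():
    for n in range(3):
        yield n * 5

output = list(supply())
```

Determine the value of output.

Step 1: For each n in range(3), yield n * 5:
  n=0: yield 0 * 5 = 0
  n=1: yield 1 * 5 = 5
  n=2: yield 2 * 5 = 10
Therefore output = [0, 5, 10].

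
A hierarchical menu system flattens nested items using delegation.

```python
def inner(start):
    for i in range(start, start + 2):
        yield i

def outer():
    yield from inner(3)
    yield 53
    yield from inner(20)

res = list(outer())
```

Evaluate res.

Step 1: outer() delegates to inner(3):
  yield 3
  yield 4
Step 2: yield 53
Step 3: Delegates to inner(20):
  yield 20
  yield 21
Therefore res = [3, 4, 53, 20, 21].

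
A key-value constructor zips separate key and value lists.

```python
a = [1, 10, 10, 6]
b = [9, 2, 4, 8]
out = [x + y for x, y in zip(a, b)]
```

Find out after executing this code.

Step 1: Add corresponding elements:
  1 + 9 = 10
  10 + 2 = 12
  10 + 4 = 14
  6 + 8 = 14
Therefore out = [10, 12, 14, 14].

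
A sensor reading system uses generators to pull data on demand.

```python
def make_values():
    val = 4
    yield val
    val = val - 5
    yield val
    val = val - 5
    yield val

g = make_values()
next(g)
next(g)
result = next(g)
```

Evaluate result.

Step 1: Trace through generator execution:
  Yield 1: val starts at 4, yield 4
  Yield 2: val = 4 - 5 = -1, yield -1
  Yield 3: val = -1 - 5 = -6, yield -6
Step 2: First next() gets 4, second next() gets the second value, third next() yields -6.
Therefore result = -6.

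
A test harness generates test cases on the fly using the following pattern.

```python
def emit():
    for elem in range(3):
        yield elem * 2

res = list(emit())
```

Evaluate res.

Step 1: For each elem in range(3), yield elem * 2:
  elem=0: yield 0 * 2 = 0
  elem=1: yield 1 * 2 = 2
  elem=2: yield 2 * 2 = 4
Therefore res = [0, 2, 4].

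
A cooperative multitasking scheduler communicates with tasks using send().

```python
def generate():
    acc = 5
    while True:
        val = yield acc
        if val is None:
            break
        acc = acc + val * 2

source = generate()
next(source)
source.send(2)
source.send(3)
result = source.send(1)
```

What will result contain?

Step 1: next() -> yield acc=5.
Step 2: send(2) -> val=2, acc = 5 + 2*2 = 9, yield 9.
Step 3: send(3) -> val=3, acc = 9 + 3*2 = 15, yield 15.
Step 4: send(1) -> val=1, acc = 15 + 1*2 = 17, yield 17.
Therefore result = 17.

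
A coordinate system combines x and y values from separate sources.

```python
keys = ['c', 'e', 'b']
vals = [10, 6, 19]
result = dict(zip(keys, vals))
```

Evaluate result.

Step 1: zip pairs keys with values:
  'c' -> 10
  'e' -> 6
  'b' -> 19
Therefore result = {'c': 10, 'e': 6, 'b': 19}.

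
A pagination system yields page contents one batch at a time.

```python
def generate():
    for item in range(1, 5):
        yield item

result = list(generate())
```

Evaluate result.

Step 1: The generator yields each value from range(1, 5).
Step 2: list() consumes all yields: [1, 2, 3, 4].
Therefore result = [1, 2, 3, 4].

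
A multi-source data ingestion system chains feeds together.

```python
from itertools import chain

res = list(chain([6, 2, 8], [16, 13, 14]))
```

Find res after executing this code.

Step 1: chain() concatenates iterables: [6, 2, 8] + [16, 13, 14].
Therefore res = [6, 2, 8, 16, 13, 14].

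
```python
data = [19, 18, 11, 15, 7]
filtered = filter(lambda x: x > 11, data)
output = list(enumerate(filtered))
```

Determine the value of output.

Step 1: Filter [19, 18, 11, 15, 7] for > 11: [19, 18, 15].
Step 2: enumerate re-indexes from 0: [(0, 19), (1, 18), (2, 15)].
Therefore output = [(0, 19), (1, 18), (2, 15)].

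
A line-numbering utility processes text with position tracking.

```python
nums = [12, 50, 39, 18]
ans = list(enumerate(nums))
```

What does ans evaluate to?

Step 1: enumerate pairs each element with its index:
  (0, 12)
  (1, 50)
  (2, 39)
  (3, 18)
Therefore ans = [(0, 12), (1, 50), (2, 39), (3, 18)].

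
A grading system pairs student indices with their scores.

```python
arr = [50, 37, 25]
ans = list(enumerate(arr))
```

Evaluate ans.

Step 1: enumerate pairs each element with its index:
  (0, 50)
  (1, 37)
  (2, 25)
Therefore ans = [(0, 50), (1, 37), (2, 25)].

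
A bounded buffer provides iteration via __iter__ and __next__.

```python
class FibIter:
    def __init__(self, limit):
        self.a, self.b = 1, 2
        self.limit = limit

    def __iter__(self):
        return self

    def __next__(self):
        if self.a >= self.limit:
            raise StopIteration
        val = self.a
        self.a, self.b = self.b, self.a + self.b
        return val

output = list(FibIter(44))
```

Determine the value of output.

Step 1: Fibonacci-like sequence (a=1, b=2) until >= 44:
  Yield 1, then a,b = 2,3
  Yield 2, then a,b = 3,5
  Yield 3, then a,b = 5,8
  Yield 5, then a,b = 8,13
  Yield 8, then a,b = 13,21
  Yield 13, then a,b = 21,34
  Yield 21, then a,b = 34,55
  Yield 34, then a,b = 55,89
Step 2: 55 >= 44, stop.
Therefore output = [1, 2, 3, 5, 8, 13, 21, 34].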